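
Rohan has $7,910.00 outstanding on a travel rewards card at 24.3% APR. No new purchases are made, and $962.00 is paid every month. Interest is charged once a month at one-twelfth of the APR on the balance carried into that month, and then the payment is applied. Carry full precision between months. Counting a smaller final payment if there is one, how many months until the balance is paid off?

Monthly rate r = 24.3%/12 = 2.025% = 0.02025.
Recurrence: B ← B·(1+r) − $962.00.
Month 1: interest $160.18; balance after payment $7,108.18.
Month 2: interest $143.94; balance after payment $6,290.12.
Closed form: n = −ln(1 − rB₀/P)/ln(1+r) = −ln(0.8335)/ln(1.02025) ≈ 9.085, so the balance reaches zero during payment 10.

10 payments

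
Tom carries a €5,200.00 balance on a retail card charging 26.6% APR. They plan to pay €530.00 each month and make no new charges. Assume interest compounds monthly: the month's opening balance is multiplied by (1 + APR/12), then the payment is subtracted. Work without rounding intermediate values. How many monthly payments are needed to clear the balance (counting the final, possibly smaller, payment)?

Monthly rate r = 26.6%/12 = 2.21667% = 0.0221667.
Recurrence: B ← B·(1+r) − €530.00.
Month 1: interest €115.27; balance after payment €4,785.27.
Month 2: interest €106.07; balance after payment €4,361.34.
Closed form: n = −ln(1 − rB₀/P)/ln(1+r) = −ln(0.78252)/ln(1.02217) ≈ 11.186, so the balance reaches zero during payment 12.

12 months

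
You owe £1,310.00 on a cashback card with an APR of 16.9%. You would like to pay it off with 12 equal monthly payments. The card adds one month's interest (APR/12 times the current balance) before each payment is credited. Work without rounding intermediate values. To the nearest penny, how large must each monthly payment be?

£119.42

Monthly rate r = 16.9%/12 = 1.40833% = 0.0140833.
Level-payment amortization: P = B₀·r / (1 − (1+r)^(−n)) = 1310.00·0.0140833 / (1 − 1.01408^(−12)).
Denominator 1 − (1+r)^(−12) = 0.154494846.
P = 18.4492 / 0.154494846 ≈ 119.42.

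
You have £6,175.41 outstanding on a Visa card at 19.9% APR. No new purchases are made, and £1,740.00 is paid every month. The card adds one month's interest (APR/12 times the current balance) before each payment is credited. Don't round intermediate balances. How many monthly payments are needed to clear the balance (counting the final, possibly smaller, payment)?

Monthly rate r = 19.9%/12 = 1.65833% = 0.0165833.
Recurrence: B ← B·(1+r) − £1,740.00.
Month 1: interest £102.41; balance after payment £4,537.82.
Month 2: interest £75.25; balance after payment £2,873.07.
Month 3: interest £47.65; balance after payment £1,180.72.
Month 4: interest £19.58; balance after payment £0.00.

4 payments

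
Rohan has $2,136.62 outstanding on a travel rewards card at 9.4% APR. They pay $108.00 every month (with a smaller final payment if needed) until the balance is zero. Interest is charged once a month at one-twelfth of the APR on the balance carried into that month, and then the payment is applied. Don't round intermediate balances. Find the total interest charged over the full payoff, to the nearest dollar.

$194

Monthly rate r = 9.4%/12 = 0.783333% = 0.00783333.
Payoff takes n = ⌈−ln(1 − rB₀/P)/ln(1+r)⌉ = ⌈21.580⌉ = 22 payments; the last is $62.74.
Total paid = 21·$108.00 + $62.74 = $2,330.74.
Total interest = total paid − principal = $2,330.74 − $2,136.62 = $194.12.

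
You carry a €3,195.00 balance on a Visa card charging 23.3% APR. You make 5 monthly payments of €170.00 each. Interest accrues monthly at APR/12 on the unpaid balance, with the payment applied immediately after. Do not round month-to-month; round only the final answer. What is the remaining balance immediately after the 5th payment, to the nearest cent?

€2,633.81

Monthly rate r = 23.3%/12 = 1.94167% = 0.0194167.
Each month: B ← B·(1+r) − €170.00.
Month 1: interest €62.04; balance after payment €3,087.04.
Month 2: interest €59.94; balance after payment €2,976.98.
Month 3: interest €57.80; balance after payment €2,864.78.
Month 4: interest €55.62; balance after payment €2,750.40.
Month 5: interest €53.40; balance after payment €2,633.81.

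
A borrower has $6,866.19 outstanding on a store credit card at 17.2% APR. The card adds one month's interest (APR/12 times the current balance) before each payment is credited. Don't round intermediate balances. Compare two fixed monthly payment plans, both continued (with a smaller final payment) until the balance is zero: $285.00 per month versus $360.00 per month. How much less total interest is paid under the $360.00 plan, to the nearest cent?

$404.65

Monthly rate r = 17.2%/12 = 1.43333% = 0.0143333.
At $285.00/mo: n = ⌈−ln(1 − rB₀/P)/ln(1+r)⌉ = 30 payments (last $218.42); total interest = total paid − $6,866.19 = $1,617.23.
At $360.00/mo: 23 payments (last $158.77); total interest $1,212.58.
Interest saved = $1,617.23 − $1,212.58 = $404.65.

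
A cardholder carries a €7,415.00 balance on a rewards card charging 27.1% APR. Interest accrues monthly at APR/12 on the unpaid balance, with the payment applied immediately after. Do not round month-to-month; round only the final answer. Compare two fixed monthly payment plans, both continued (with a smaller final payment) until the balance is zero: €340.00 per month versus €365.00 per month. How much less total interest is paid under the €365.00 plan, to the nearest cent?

Monthly rate r = 27.1%/12 = 2.25833% = 0.0225833.
At €340.00/mo: n = ⌈−ln(1 − rB₀/P)/ln(1+r)⌉ = 31 payments (last €127.66); total interest = total paid − €7,415.00 = €2,912.66.
At €365.00/mo: 28 payments (last €180.25); total interest €2,620.25.
Interest saved = €2,912.66 − €2,620.25 = €292.41.

€292.41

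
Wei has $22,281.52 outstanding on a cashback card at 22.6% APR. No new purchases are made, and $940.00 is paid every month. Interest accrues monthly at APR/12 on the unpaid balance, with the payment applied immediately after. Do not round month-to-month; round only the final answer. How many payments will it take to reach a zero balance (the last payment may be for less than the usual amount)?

Monthly rate r = 22.6%/12 = 1.88333% = 0.0188333.
Recurrence: B ← B·(1+r) − $940.00.
Month 1: interest $419.64; balance after payment $21,761.16.
Month 2: interest $409.84; balance after payment $21,230.99.
Closed form: n = −ln(1 − rB₀/P)/ln(1+r) = −ln(0.55358)/ln(1.01883) ≈ 31.694, so the balance reaches zero during payment 32.

32 months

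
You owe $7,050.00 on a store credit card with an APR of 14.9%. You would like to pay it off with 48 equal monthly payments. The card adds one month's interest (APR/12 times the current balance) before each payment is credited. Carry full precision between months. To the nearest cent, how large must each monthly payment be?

Monthly rate r = 14.9%/12 = 1.24167% = 0.0124167.
Level-payment amortization: P = B₀·r / (1 − (1+r)^(−n)) = 7050.00·0.0124167 / (1 − 1.01242^(−48)).
Denominator 1 − (1+r)^(−48) = 0.446962894.
P = 87.5375 / 0.446962894 ≈ 195.85.

$195.85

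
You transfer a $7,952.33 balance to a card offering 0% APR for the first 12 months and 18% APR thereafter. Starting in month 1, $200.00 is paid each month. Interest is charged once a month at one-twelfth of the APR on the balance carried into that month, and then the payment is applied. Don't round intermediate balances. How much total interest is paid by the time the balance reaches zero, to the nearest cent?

Promo months 1–12 at r₀ = 0%/12 = 0; months 13+ at r₁ = 18%/12 = 0.015.
After month 12 (no interest yet): B = $7,952.33 − 12·$200.00 = $5,552.33.
Then at r₁ with $200.00/mo: n₂ = −ln(1 − r₁·B/P)/ln(1+r₁) ≈ 36.17 → 37 more payments.
Total paid = 48·$200.00 + $35.03 = $9,635.03; interest = $9,635.03 − $7,952.33 = $1,682.70.

$1,682.70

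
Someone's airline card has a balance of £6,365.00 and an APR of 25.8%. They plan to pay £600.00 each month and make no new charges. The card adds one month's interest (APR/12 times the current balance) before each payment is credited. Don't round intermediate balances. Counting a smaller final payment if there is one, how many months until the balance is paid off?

Monthly rate r = 25.8%/12 = 2.15% = 0.0215.
Recurrence: B ← B·(1+r) − £600.00.
Month 1: interest £136.85; balance after payment £5,901.85.
Month 2: interest £126.89; balance after payment £5,428.74.
Closed form: n = −ln(1 − rB₀/P)/ln(1+r) = −ln(0.77192)/ln(1.0215) ≈ 12.170, so the balance reaches zero during payment 13.

13 payments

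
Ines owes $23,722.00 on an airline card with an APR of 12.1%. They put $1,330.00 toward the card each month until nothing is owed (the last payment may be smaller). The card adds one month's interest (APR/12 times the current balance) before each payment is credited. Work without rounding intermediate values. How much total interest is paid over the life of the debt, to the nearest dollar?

$2,562

Monthly rate r = 12.1%/12 = 1.00833% = 0.0100833.
Payoff takes n = ⌈−ln(1 − rB₀/P)/ln(1+r)⌉ = ⌈19.762⌉ = 20 payments; the last is $1,014.11.
Total paid = 19·$1,330.00 + $1,014.11 = $26,284.11.
Total interest = total paid − principal = $26,284.11 − $23,722.00 = $2,562.11.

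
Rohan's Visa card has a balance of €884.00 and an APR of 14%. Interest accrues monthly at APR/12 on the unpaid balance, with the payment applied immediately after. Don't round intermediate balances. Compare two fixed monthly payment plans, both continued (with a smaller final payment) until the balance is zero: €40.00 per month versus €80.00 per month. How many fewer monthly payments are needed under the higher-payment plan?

Monthly rate r = 14%/12 = 1.16667% = 0.0116667.
At €40.00/mo: n = ⌈−ln(1 − rB₀/P)/ln(1+r)⌉ = 26 payments (last €28.34); total interest = total paid − €884.00 = €144.34.
At €80.00/mo: 12 payments (last €71.96); total interest €67.96.
Payments saved = 26 − 12 = 14.

14 fewer payments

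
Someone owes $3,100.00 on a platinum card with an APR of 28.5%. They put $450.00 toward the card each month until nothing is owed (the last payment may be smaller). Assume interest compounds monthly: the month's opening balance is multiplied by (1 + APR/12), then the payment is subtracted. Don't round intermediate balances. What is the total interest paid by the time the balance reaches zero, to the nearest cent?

$326.46

Monthly rate r = 28.5%/12 = 2.375% = 0.02375.
Payoff takes n = ⌈−ln(1 − rB₀/P)/ln(1+r)⌉ = ⌈7.612⌉ = 8 payments; the last is $276.46.
Total paid = 7·$450.00 + $276.46 = $3,426.46.
Total interest = total paid − principal = $3,426.46 − $3,100.00 = $326.46.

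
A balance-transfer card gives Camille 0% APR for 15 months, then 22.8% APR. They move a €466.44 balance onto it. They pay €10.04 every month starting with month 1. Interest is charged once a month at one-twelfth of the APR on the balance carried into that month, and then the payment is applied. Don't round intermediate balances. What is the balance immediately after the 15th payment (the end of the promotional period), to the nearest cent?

Promo months 1–15 at r₀ = 0%/12 = 0; months 16+ at r₁ = 22.8%/12 = 0.019.
After month 15 (no interest yet): B = €466.44 − 15·€10.04 = €315.84.

€315.84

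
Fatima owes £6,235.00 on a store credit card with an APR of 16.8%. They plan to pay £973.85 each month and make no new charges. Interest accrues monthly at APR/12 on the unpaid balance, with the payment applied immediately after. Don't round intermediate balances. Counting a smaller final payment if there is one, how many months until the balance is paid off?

Monthly rate r = 16.8%/12 = 1.4% = 0.014.
Recurrence: B ← B·(1+r) − £973.85.
Month 1: interest £87.29; balance after payment £5,348.44.
Month 2: interest £74.88; balance after payment £4,449.47.
Closed form: n = −ln(1 − rB₀/P)/ln(1+r) = −ln(0.91037)/ln(1.014) ≈ 6.755, so the balance reaches zero during payment 7.

7 months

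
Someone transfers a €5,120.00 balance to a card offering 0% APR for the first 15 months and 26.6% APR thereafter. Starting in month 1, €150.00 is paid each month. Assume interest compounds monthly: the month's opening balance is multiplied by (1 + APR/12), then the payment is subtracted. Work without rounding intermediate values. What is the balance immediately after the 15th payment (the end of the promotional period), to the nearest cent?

€2,870.00

Promo months 1–15 at r₀ = 0%/12 = 0; months 16+ at r₁ = 26.6%/12 = 0.0221667.
After month 15 (no interest yet): B = €5,120.00 − 15·€150.00 = €2,870.00.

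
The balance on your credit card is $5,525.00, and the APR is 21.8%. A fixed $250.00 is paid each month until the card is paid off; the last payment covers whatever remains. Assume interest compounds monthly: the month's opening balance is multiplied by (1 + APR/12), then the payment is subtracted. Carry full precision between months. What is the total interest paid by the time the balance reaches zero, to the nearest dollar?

Monthly rate r = 21.8%/12 = 1.81667% = 0.0181667.
Payoff takes n = ⌈−ln(1 − rB₀/P)/ln(1+r)⌉ = ⌈28.511⌉ = 29 payments; the last is $128.31.
Total paid = 28·$250.00 + $128.31 = $7,128.31.
Total interest = total paid − principal = $7,128.31 − $5,525.00 = $1,603.31.

$1,603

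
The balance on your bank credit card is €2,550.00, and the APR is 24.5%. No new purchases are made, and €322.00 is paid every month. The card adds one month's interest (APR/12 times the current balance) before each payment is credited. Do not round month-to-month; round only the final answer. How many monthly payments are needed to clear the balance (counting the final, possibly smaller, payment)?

9 payments

Monthly rate r = 24.5%/12 = 2.04167% = 0.0204167.
Recurrence: B ← B·(1+r) − €322.00.
Month 1: interest €52.06; balance after payment €2,280.06.
Month 2: interest €46.55; balance after payment €2,004.61.
Closed form: n = −ln(1 − rB₀/P)/ln(1+r) = −ln(0.83832)/ln(1.02042) ≈ 8.726, so the balance reaches zero during payment 9.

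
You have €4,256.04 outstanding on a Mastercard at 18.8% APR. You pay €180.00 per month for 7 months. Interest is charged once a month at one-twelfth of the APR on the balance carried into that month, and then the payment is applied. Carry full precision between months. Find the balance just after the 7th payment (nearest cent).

€3,424.51

Monthly rate r = 18.8%/12 = 1.56667% = 0.0156667.
Each month: B ← B·(1+r) − €180.00.
Month 1: interest €66.68; balance after payment €4,142.72.
Month 2: interest €64.90; balance after payment €4,027.62.
Month 3: interest €63.10; balance after payment €3,910.72.
Month 4: interest €61.27; balance after payment €3,791.99.
Month 5: interest €59.41; balance after payment €3,671.40.
Month 6: interest €57.52; balance after payment €3,548.91.
Month 7: interest €55.60; balance after payment €3,424.51.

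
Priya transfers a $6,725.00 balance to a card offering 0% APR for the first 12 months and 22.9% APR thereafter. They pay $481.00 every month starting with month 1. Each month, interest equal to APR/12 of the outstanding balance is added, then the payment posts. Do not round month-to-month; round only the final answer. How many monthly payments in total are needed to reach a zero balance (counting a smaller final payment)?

Promo months 1–12 at r₀ = 0%/12 = 0; months 13+ at r₁ = 22.9%/12 = 0.0190833.
After month 12 (no interest yet): B = $6,725.00 − 12·$481.00 = $953.00.
Then at r₁ with $481.00/mo: n₂ = −ln(1 − r₁·B/P)/ln(1+r₁) ≈ 2.04 → 3 more payments.

15 months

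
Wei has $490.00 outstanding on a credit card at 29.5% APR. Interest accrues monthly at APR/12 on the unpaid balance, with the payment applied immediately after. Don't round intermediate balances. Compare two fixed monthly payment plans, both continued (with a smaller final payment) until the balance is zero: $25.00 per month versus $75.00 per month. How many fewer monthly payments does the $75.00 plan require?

Monthly rate r = 29.5%/12 = 2.45833% = 0.0245833.
At $25.00/mo: n = ⌈−ln(1 − rB₀/P)/ln(1+r)⌉ = 28 payments (last $1.81); total interest = total paid − $490.00 = $186.81.
At $75.00/mo: 8 payments (last $15.84); total interest $50.84.
Payments saved = 28 − 8 = 20.

20 fewer payments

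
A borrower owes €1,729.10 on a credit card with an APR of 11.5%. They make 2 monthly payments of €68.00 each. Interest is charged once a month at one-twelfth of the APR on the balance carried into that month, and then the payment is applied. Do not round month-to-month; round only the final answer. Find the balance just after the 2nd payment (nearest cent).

Monthly rate r = 11.5%/12 = 0.958333% = 0.00958333.
Each month: B ← B·(1+r) − €68.00.
Month 1: interest €16.57; balance after payment €1,677.67.
Month 2: interest €16.08; balance after payment €1,625.75.

€1,625.75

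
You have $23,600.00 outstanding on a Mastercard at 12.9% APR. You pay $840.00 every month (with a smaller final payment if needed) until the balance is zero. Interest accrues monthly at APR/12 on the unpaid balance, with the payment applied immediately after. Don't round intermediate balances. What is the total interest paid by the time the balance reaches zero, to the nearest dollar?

Monthly rate r = 12.9%/12 = 1.075% = 0.01075.
Payoff takes n = ⌈−ln(1 − rB₀/P)/ln(1+r)⌉ = ⌈33.628⌉ = 34 payments; the last is $528.45.
Total paid = 33·$840.00 + $528.45 = $28,248.45.
Total interest = total paid − principal = $28,248.45 − $23,600.00 = $4,648.45.

$4,648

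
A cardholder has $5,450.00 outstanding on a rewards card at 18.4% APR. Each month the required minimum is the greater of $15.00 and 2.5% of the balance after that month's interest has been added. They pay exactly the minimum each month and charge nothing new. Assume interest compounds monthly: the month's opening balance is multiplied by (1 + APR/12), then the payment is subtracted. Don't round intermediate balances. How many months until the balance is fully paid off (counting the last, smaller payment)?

Monthly rate r = 18.4%/12 = 1.53333% = 0.0153333.
While 2.5% of the post-interest balance exceeds $15.00, each month B ← (B·(1+r))·(1 − 0.025), i.e. B shrinks by the factor (1+r)·0.975 = 0.98995.
This holds for months 1–220. Entering month 221 the balance is $590.63; 2.5% of the post-interest balance is now below $15.00, so the flat $15.00 minimum applies from here.
From month 221 a fixed $15.00 at rate r clears $590.63 in 61 more payments. Total: 220 + 61 = 281 months.

281 months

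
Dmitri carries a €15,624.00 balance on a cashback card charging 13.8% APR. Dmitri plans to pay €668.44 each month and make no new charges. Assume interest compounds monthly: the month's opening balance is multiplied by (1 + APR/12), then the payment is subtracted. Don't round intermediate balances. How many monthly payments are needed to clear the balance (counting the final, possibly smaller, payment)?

Monthly rate r = 13.8%/12 = 1.15% = 0.0115.
Recurrence: B ← B·(1+r) − €668.44.
Month 1: interest €179.68; balance after payment €15,135.24.
Month 2: interest €174.06; balance after payment €14,640.85.
Closed form: n = −ln(1 − rB₀/P)/ln(1+r) = −ln(0.7312)/ln(1.0115) ≈ 27.379, so the balance reaches zero during payment 28.

28 months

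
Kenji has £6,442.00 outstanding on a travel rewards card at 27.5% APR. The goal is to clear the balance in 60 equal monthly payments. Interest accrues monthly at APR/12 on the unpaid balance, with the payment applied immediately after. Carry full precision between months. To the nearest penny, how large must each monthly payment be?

£198.64

Monthly rate r = 27.5%/12 = 2.29167% = 0.0229167.
Level-payment amortization: P = B₀·r / (1 − (1+r)^(−n)) = 6442.00·0.0229167 / (1 − 1.02292^(−60)).
Denominator 1 − (1+r)^(−60) = 0.743206093.
P = 147.629 / 0.743206093 ≈ 198.64.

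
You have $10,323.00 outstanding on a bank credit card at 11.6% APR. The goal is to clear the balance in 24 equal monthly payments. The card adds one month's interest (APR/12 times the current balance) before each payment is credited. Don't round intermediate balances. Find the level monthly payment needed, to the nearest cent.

$484.01

Monthly rate r = 11.6%/12 = 0.966667% = 0.00966667.
Level-payment amortization: P = B₀·r / (1 − (1+r)^(−n)) = 10323.00·0.00966667 / (1 − 1.00967^(−24)).
Denominator 1 − (1+r)^(−24) = 0.206169916.
P = 99.789 / 0.206169916 ≈ 484.01.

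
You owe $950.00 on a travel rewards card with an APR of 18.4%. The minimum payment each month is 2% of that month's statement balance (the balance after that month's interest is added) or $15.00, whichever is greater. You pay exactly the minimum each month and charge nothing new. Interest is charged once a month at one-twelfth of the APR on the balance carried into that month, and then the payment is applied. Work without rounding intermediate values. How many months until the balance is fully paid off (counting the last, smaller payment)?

143 months

Monthly rate r = 18.4%/12 = 1.53333% = 0.0153333.
While 2% of the post-interest balance exceeds $15.00, each month B ← (B·(1+r))·(1 − 0.02), i.e. B shrinks by the factor (1+r)·0.98 = 0.99503.
This holds for months 1–51. Entering month 52 the balance is $736.71; 2% of the post-interest balance is now below $15.00, so the flat $15.00 minimum applies from here.
From month 52 a fixed $15.00 at rate r clears $736.71 in 92 more payments. Total: 51 + 92 = 143 months.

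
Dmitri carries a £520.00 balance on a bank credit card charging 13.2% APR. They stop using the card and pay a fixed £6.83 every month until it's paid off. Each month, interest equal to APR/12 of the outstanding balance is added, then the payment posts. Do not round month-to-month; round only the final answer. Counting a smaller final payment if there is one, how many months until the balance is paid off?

167 payments

Monthly rate r = 13.2%/12 = 1.1% = 0.011.
Recurrence: B ← B·(1+r) − £6.83.
Month 1: interest £5.72; balance after payment £518.89.
Month 2: interest £5.71; balance after payment £517.77.
Closed form: n = −ln(1 − rB₀/P)/ln(1+r) = −ln(0.16252)/ln(1.011) ≈ 166.085, so the balance reaches zero during payment 167.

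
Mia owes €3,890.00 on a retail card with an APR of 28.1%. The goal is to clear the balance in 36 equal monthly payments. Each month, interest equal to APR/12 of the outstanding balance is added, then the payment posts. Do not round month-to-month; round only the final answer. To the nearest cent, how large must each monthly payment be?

Monthly rate r = 28.1%/12 = 2.34167% = 0.0234167.
Level-payment amortization: P = B₀·r / (1 − (1+r)^(−n)) = 3890.00·0.0234167 / (1 − 1.02342^(−36)).
Denominator 1 − (1+r)^(−36) = 0.565379178.
P = 91.0908 / 0.565379178 ≈ 161.11.

€161.11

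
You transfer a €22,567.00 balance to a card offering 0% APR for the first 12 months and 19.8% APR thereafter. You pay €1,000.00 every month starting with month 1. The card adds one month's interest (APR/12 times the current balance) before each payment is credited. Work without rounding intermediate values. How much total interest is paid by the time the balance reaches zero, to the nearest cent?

€1,141.80

Promo months 1–12 at r₀ = 0%/12 = 0; months 13+ at r₁ = 19.8%/12 = 0.0165.
After month 12 (no interest yet): B = €22,567.00 − 12·€1,000.00 = €10,567.00.
Then at r₁ with €1,000.00/mo: n₂ = −ln(1 − r₁·B/P)/ln(1+r₁) ≈ 11.71 → 12 more payments.
Total paid = 23·€1,000.00 + €708.80 = €23,708.80; interest = €23,708.80 − €22,567.00 = €1,141.80.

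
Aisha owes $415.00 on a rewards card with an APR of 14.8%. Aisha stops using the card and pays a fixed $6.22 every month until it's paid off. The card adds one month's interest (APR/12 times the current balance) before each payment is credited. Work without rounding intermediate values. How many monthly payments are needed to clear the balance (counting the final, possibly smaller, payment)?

142 payments

Monthly rate r = 14.8%/12 = 1.23333% = 0.0123333.
Recurrence: B ← B·(1+r) − $6.22.
Month 1: interest $5.12; balance after payment $413.90.
Month 2: interest $5.10; balance after payment $412.78.
Closed form: n = −ln(1 − rB₀/P)/ln(1+r) = −ln(0.17712)/ln(1.01233) ≈ 141.211, so the balance reaches zero during payment 142.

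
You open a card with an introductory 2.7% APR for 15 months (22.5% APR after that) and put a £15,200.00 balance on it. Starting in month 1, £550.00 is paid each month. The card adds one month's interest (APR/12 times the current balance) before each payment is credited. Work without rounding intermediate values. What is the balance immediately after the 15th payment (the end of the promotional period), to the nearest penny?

£7,339.95

Promo months 1–15 at r₀ = 2.7%/12 = 0.00225; months 16+ at r₁ = 22.5%/12 = 0.01875.
After month 15: iterate B ← B·(1+r₀) − £550.00 for 15 months → £7,339.95.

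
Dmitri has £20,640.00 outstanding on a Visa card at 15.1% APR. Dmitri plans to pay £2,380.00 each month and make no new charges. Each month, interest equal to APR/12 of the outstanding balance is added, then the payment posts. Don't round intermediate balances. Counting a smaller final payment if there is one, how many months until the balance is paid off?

10 months

Monthly rate r = 15.1%/12 = 1.25833% = 0.0125833.
Recurrence: B ← B·(1+r) − £2,380.00.
Month 1: interest £259.72; balance after payment £18,519.72.
Month 2: interest £233.04; balance after payment £16,372.76.
Closed form: n = −ln(1 − rB₀/P)/ln(1+r) = −ln(0.89087)/ln(1.01258) ≈ 9.241, so the balance reaches zero during payment 10.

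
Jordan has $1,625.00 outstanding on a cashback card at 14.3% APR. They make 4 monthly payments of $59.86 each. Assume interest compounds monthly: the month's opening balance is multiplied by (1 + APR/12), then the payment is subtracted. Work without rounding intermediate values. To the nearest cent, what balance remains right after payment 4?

$1,460.10

Monthly rate r = 14.3%/12 = 1.19167% = 0.0119167.
Each month: B ← B·(1+r) − $59.86.
Month 1: interest $19.36; balance after payment $1,584.50.
Month 2: interest $18.88; balance after payment $1,543.53.
Month 3: interest $18.39; balance after payment $1,502.06.
Month 4: interest $17.90; balance after payment $1,460.10.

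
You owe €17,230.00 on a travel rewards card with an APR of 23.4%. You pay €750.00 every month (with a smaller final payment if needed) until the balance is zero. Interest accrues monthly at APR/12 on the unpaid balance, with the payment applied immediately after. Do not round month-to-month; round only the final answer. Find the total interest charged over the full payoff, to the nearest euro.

Monthly rate r = 23.4%/12 = 1.95% = 0.0195.
Payoff takes n = ⌈−ln(1 − rB₀/P)/ln(1+r)⌉ = ⌈30.766⌉ = 31 payments; the last is €576.12.
Total paid = 30·€750.00 + €576.12 = €23,076.12.
Total interest = total paid − principal = €23,076.12 − €17,230.00 = €5,846.12.

€5,846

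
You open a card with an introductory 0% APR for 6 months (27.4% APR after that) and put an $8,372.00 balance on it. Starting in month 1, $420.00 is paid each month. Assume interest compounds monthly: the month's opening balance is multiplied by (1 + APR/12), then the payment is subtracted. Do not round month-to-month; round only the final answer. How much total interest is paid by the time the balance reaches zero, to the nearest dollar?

Promo months 1–6 at r₀ = 0%/12 = 0; months 7+ at r₁ = 27.4%/12 = 0.0228333.
After month 6 (no interest yet): B = $8,372.00 − 6·$420.00 = $5,852.00.
Then at r₁ with $420.00/mo: n₂ = −ln(1 − r₁·B/P)/ln(1+r₁) ≈ 16.96 → 17 more payments.
Total paid = 22·$420.00 + $404.10 = $9,644.10; interest = $9,644.10 − $8,372.00 = $1,272.10.

$1,272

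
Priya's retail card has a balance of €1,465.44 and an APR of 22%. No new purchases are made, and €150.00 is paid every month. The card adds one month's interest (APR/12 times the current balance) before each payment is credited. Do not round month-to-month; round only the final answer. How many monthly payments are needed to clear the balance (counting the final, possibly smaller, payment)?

Monthly rate r = 22%/12 = 1.83333% = 0.0183333.
Recurrence: B ← B·(1+r) − €150.00.
Month 1: interest €26.87; balance after payment €1,342.31.
Month 2: interest €24.61; balance after payment €1,216.92.
Closed form: n = −ln(1 − rB₀/P)/ln(1+r) = −ln(0.82089)/ln(1.01833) ≈ 10.864, so the balance reaches zero during payment 11.

11 payments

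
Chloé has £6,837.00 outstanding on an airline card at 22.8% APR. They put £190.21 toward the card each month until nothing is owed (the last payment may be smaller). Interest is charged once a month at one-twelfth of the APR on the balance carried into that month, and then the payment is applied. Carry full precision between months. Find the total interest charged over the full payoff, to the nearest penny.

£4,771.46

Monthly rate r = 22.8%/12 = 1.9% = 0.019.
Payoff takes n = ⌈−ln(1 − rB₀/P)/ln(1+r)⌉ = ⌈61.029⌉ = 62 payments; the last is £5.65.
Total paid = 61·£190.21 + £5.65 = £11,608.46.
Total interest = total paid − principal = £11,608.46 − £6,837.00 = £4,771.46.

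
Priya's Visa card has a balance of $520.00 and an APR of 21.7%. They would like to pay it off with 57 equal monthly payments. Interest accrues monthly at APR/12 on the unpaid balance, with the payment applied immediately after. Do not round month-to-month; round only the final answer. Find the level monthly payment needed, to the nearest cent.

Monthly rate r = 21.7%/12 = 1.80833% = 0.0180833.
Level-payment amortization: P = B₀·r / (1 − (1+r)^(−n)) = 520.00·0.0180833 / (1 − 1.01808^(−57)).
Denominator 1 − (1+r)^(−57) = 0.639960364.
P = 9.40333 / 0.639960364 ≈ 14.69.

$14.69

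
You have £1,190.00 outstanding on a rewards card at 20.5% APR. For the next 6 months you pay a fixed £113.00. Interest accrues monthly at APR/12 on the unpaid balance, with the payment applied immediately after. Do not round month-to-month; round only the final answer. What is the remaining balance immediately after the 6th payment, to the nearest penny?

£609.68

Monthly rate r = 20.5%/12 = 1.70833% = 0.0170833.
Each month: B ← B·(1+r) − £113.00.
Month 1: interest £20.33; balance after payment £1,097.33.
Month 2: interest £18.75; balance after payment £1,003.08.
Month 3: interest £17.14; balance after payment £907.21.
Month 4: interest £15.50; balance after payment £809.71.
Month 5: interest £13.83; balance after payment £710.54.
Month 6: interest £12.14; balance after payment £609.68.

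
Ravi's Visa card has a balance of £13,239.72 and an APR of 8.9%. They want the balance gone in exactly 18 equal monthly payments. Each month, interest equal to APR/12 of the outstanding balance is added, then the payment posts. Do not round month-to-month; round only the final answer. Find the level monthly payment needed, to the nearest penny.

£788.45

Monthly rate r = 8.9%/12 = 0.741667% = 0.00741667.
Level-payment amortization: P = B₀·r / (1 − (1+r)^(−n)) = 13239.72·0.00741667 / (1 − 1.00742^(−18)).
Denominator 1 − (1+r)^(−18) = 0.124541362.
P = 98.1946 / 0.124541362 ≈ 788.45.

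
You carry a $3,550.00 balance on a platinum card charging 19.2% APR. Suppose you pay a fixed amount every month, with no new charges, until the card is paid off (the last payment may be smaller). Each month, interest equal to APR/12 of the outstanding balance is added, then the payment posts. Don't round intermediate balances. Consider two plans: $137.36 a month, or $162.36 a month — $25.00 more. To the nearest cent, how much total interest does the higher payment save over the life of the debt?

$213.92

Monthly rate r = 19.2%/12 = 1.6% = 0.016.
At $137.36/mo: n = ⌈−ln(1 − rB₀/P)/ln(1+r)⌉ = 34 payments (last $84.91); total interest = total paid − $3,550.00 = $1,067.79.
At $162.36/mo: 28 payments (last $20.15); total interest $853.87.
Interest saved = $1,067.79 − $853.87 = $213.92.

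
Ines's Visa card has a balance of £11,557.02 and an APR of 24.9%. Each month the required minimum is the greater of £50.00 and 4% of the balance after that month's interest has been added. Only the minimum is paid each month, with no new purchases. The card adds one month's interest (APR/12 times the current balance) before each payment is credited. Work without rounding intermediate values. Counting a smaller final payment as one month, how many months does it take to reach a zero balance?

146 months

Monthly rate r = 24.9%/12 = 2.075% = 0.02075.
While 4% of the post-interest balance exceeds £50.00, each month B ← (B·(1+r))·(1 − 0.04), i.e. B shrinks by the factor (1+r)·0.96 = 0.97992.
This holds for months 1–111. Entering month 112 the balance is £1,216.20; 4% of the post-interest balance is now below £50.00, so the flat £50.00 minimum applies from here.
From month 112 a fixed £50.00 at rate r clears £1,216.20 in 35 more payments. Total: 111 + 35 = 146 months.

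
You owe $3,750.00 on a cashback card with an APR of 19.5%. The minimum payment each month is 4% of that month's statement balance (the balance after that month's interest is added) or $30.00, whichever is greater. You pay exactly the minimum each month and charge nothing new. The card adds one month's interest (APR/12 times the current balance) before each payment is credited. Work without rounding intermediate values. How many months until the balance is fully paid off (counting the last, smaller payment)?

Monthly rate r = 19.5%/12 = 1.625% = 0.01625.
While 4% of the post-interest balance exceeds $30.00, each month B ← (B·(1+r))·(1 − 0.04), i.e. B shrinks by the factor (1+r)·0.96 = 0.9756.
This holds for months 1–66. Entering month 67 the balance is $734.46; 4% of the post-interest balance is now below $30.00, so the flat $30.00 minimum applies from here.
From month 67 a fixed $30.00 at rate r clears $734.46 in 32 more payments. Total: 66 + 32 = 98 months.

98 months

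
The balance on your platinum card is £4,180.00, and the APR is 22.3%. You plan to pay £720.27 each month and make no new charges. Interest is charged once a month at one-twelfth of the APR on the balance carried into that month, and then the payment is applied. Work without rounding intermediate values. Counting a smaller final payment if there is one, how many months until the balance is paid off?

Monthly rate r = 22.3%/12 = 1.85833% = 0.0185833.
Recurrence: B ← B·(1+r) − £720.27.
Month 1: interest £77.68; balance after payment £3,537.41.
Month 2: interest £65.74; balance after payment £2,882.88.
Closed form: n = −ln(1 − rB₀/P)/ln(1+r) = −ln(0.89215)/ln(1.01858) ≈ 6.198, so the balance reaches zero during payment 7.

7 payments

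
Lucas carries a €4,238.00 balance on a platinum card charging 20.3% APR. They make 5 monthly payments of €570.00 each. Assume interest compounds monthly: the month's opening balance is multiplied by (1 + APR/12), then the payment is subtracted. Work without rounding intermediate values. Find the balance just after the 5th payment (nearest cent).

Monthly rate r = 20.3%/12 = 1.69167% = 0.0169167.
Each month: B ← B·(1+r) − €570.00.
Month 1: interest €71.69; balance after payment €3,739.69.
Month 2: interest €63.26; balance after payment €3,232.96.
Month 3: interest €54.69; balance after payment €2,717.65.
Month 4: interest €45.97; balance after payment €2,193.62.
Month 5: interest €37.11; balance after payment €1,660.73.

€1,660.73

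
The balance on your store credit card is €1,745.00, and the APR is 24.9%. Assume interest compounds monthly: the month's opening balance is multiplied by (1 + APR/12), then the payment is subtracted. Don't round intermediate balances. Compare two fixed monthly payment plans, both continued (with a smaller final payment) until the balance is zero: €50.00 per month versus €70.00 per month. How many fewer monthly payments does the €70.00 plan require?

27 fewer payments

Monthly rate r = 24.9%/12 = 2.075% = 0.02075.
At €50.00/mo: n = ⌈−ln(1 − rB₀/P)/ln(1+r)⌉ = 63 payments (last €35.78); total interest = total paid − €1,745.00 = €1,390.78.
At €70.00/mo: 36 payments (last €32.47); total interest €737.47.
Payments saved = 63 − 36 = 27.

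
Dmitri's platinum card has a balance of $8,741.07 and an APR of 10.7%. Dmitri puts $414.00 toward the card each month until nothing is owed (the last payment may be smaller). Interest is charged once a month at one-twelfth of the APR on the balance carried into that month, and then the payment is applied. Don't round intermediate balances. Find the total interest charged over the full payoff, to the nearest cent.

$986.84

Monthly rate r = 10.7%/12 = 0.891667% = 0.00891667.
Payoff takes n = ⌈−ln(1 − rB₀/P)/ln(1+r)⌉ = ⌈23.496⌉ = 24 payments; the last is $205.91.
Total paid = 23·$414.00 + $205.91 = $9,727.91.
Total interest = total paid − principal = $9,727.91 − $8,741.07 = $986.84.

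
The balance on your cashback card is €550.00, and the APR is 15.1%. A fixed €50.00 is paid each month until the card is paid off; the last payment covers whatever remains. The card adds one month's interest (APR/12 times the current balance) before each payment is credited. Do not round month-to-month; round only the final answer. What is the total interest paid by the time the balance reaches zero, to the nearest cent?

€45.73

Monthly rate r = 15.1%/12 = 1.25833% = 0.0125833.
Payoff takes n = ⌈−ln(1 − rB₀/P)/ln(1+r)⌉ = ⌈11.914⌉ = 12 payments; the last is €45.73.
Total paid = 11·€50.00 + €45.73 = €595.73.
Total interest = total paid − principal = €595.73 − €550.00 = €45.73.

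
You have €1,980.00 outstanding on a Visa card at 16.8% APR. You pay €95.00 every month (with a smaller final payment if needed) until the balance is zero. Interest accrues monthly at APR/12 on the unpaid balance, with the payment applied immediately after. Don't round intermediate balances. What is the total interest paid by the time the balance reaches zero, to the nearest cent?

Monthly rate r = 16.8%/12 = 1.4% = 0.014.
Payoff takes n = ⌈−ln(1 − rB₀/P)/ln(1+r)⌉ = ⌈24.816⌉ = 25 payments; the last is €77.61.
Total paid = 24·€95.00 + €77.61 = €2,357.61.
Total interest = total paid − principal = €2,357.61 − €1,980.00 = €377.61.

€377.61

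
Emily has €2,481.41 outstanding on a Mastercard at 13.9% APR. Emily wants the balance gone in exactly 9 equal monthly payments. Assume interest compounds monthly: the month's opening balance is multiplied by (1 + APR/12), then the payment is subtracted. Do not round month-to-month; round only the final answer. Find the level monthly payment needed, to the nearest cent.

€291.93

Monthly rate r = 13.9%/12 = 1.15833% = 0.0115833.
Level-payment amortization: P = B₀·r / (1 − (1+r)^(−n)) = 2481.41·0.0115833 / (1 − 1.01158^(−9)).
Denominator 1 − (1+r)^(−9) = 0.0984599768.
P = 28.743 / 0.0984599768 ≈ 291.93.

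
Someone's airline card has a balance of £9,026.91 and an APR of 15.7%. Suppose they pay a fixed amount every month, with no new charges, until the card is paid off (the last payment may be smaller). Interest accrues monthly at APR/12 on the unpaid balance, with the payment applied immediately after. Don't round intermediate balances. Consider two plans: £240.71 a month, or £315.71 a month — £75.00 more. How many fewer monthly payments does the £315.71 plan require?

15 fewer payments

Monthly rate r = 15.7%/12 = 1.30833% = 0.0130833.
At £240.71/mo: n = ⌈−ln(1 − rB₀/P)/ln(1+r)⌉ = 52 payments (last £216.41); total interest = total paid − £9,026.91 = £3,465.71.
At £315.71/mo: 37 payments (last £14.51); total interest £2,353.16.
Payments saved = 52 − 37 = 15.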